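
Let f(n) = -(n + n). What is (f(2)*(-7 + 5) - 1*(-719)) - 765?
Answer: -38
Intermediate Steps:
f(n) = -2*n
(f(2)*(-7 + 5) - 1*(-719)) - 765 = ((-2*2)*(-7 + 5) - 1*(-719)) - 765 = (-4*(-2) + 719) - 765 = (8 + 719) - 765 = 727 - 765 = -38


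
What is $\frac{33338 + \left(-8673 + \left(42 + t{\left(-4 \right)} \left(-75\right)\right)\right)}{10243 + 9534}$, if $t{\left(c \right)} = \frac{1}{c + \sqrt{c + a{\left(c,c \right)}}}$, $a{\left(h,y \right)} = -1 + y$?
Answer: $\frac{24719}{19777} + \frac{9 i}{19777} \approx 1.2499 + 0.00045507 i$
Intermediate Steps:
$t{\left(c \right)} = \frac{1}{c + \sqrt{-1 + 2 c}}$ ($t{\left(c \right)} = \frac{1}{c + \sqrt{c + \left(-1 + c\right)}} = \frac{1}{c + \sqrt{-1 + 2 c}}$)
$\frac{33338 + \left(-8673 + \left(42 + t{\left(-4 \right)} \left(-75\right)\right)\right)}{10243 + 9534} = \frac{33338 - \left(8631 - \frac{1}{-4 + \sqrt{-1 + 2 \left(-4\right)}} \left(-75\right)\right)}{10243 + 9534} = \frac{33338 - \left(8631 - \frac{1}{-4 + \sqrt{-1 - 8}} \left(-75\right)\right)}{19777} = \left(33338 - \left(8631 - \frac{1}{-4 + \sqrt{-9}} \left(-75\right)\right)\right) \frac{1}{19777} = \left(33338 - \left(8631 - \frac{1}{-4 + 3 i} \left(-75\right)\right)\right) \frac{1}{19777} = \left(33338 - \left(8631 - \frac{-4 - 3 i}{25} \left(-75\right)\right)\right) \frac{1}{19777} = \left(33338 - \left(8631 + 3 \left(-4 - 3 i\right)\right)\right) \frac{1}{19777} = \left(24707 - 3 \left(-4 - 3 i\right)\right) \frac{1}{19777} = \frac{24707}{19777} - \frac{3 \left(-4 - 3 i\right)}{19777}$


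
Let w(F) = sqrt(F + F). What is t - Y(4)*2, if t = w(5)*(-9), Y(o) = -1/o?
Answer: 1/2 - 9*sqrt(10) ≈ -27.961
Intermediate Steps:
w(F) = sqrt(2)*sqrt(F) (w(F) = sqrt(2*F) = sqrt(2)*sqrt(F))
t = -9*sqrt(10) (t = (sqrt(2)*sqrt(5))*(-9) = sqrt(10)*(-9) = -9*sqrt(10) ≈ -28.461)
t - Y(4)*2 = -9*sqrt(10) - -1/4*2 = -9*sqrt(10) - -1*1/4*2 = -9*sqrt(10) - (-1/4*2) = -9*sqrt(10) - (-1)/2 = -9*sqrt(10) - 1*(-1/2) = -9*sqrt(10) + 1/2 = 1/2 - 9*sqrt(10)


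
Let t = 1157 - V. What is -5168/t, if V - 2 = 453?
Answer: -2584/351 ≈ -7.3618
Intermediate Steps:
V = 455 (V = 2 + 453 = 455)
t = 702 (t = 1157 - 1*455 = 1157 - 455 = 702)
-5168/t = -5168/702 = -5168*1/702 = -2584/351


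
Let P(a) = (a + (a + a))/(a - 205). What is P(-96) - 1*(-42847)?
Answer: 12897235/301 ≈ 42848.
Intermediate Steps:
P(a) = 3*a/(-205 + a) (P(a) = (a + 2*a)/(-205 + a) = (3*a)/(-205 + a) = 3*a/(-205 + a))
P(-96) - 1*(-42847) = 3*(-96)/(-205 - 96) - 1*(-42847) = 3*(-96)/(-301) + 42847 = 3*(-96)*(-1/301) + 42847 = 288/301 + 42847 = 12897235/301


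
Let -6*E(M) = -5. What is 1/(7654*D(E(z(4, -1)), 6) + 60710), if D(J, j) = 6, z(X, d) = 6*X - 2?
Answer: 1/106634 ≈ 9.3779e-6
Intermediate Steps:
z(X, d) = -2 + 6*X
E(M) = 5/6 (E(M) = -1/6*(-5) = 5/6)
1/(7654*D(E(z(4, -1)), 6) + 60710) = 1/(7654*6 + 60710) = 1/(45924 + 60710) = 1/106634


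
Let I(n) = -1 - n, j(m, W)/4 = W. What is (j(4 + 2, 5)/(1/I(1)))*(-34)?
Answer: 1360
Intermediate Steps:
j(m, W) = 4*W
(j(4 + 2, 5)/(1/I(1)))*(-34) = ((4*5)/(1/(-1 - 1*1)))*(-34) = (20/1/(-1 - 1))*(-34) = (20/1/(-2))*(-34) = (20/(-1/2))*(-34) = -2*20*(-34) = -40*(-34) = 1360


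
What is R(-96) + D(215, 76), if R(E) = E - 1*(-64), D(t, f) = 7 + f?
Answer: 51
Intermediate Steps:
R(E) = 64 + E (R(E) = E + 64 = 64 + E)
R(-96) + D(215, 76) = (64 - 96) + (7 + 76) = -32 + 83 = 51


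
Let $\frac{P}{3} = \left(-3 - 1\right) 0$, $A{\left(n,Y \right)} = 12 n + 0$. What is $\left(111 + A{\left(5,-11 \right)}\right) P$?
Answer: $0$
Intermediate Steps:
$A{\left(n,Y \right)} = 12 n$
$P = 0$ ($P = 3 \left(-3 - 1\right) 0 = 3 \left(\left(-4\right) 0\right) = 3 \cdot 0 = 0$)
$\left(111 + A{\left(5,-11 \right)}\right) P = \left(111 + 12 \cdot 5\right) 0 = \left(111 + 60\right) 0 = 171 \cdot 0 = 0$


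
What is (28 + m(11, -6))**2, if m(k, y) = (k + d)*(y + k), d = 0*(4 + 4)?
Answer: 6889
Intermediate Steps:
d = 0 (d = 0*8 = 0)
m(k, y) = k*(k + y) (m(k, y) = (k + 0)*(y + k) = k*(k + y))
(28 + m(11, -6))**2 = (28 + 11*(11 - 6))**2 = (28 + 11*5)**2 = (28 + 55)**2 = 83**2 = 6889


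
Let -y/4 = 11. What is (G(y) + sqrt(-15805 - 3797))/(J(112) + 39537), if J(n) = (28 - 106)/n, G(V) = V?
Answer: -2464/2214033 + 1848*I*sqrt(2)/738011 ≈ -0.0011129 + 0.0035412*I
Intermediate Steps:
y = -44 (y = -4*11 = -44)
J(n) = -78/n
(G(y) + sqrt(-15805 - 3797))/(J(112) + 39537) = (-44 + sqrt(-15805 - 3797))/(-78/112 + 39537) = (-44 + sqrt(-19602))/(-78*1/112 + 39537) = (-44 + 99*I*sqrt(2))/(-39/56 + 39537) = (-44 + 99*I*sqrt(2))/(2214033/56) = (-44 + 99*I*sqrt(2))*(56/2214033) = -2464/2214033 + 1848*I*sqrt(2)/738011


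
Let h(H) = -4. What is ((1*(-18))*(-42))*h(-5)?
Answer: -3024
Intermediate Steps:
((1*(-18))*(-42))*h(-5) = ((1*(-18))*(-42))*(-4) = -18*(-42)*(-4) = 756*(-4) = -3024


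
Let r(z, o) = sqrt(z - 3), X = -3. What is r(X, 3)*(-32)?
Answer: -32*I*sqrt(6) ≈ -78.384*I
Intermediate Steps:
r(z, o) = sqrt(-3 + z)
r(X, 3)*(-32) = sqrt(-3 - 3)*(-32) = sqrt(-6)*(-32) = (I*sqrt(6))*(-32) = -32*I*sqrt(6)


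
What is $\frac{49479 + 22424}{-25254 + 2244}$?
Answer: $- \frac{5531}{1770} \approx -3.1249$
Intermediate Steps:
$\frac{49479 + 22424}{-25254 + 2244} = \frac{71903}{-23010} = 71903 \left(- \frac{1}{23010}\right) = - \frac{5531}{1770}$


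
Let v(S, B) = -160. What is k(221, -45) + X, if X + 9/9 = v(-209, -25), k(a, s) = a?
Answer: 60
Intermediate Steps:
X = -161 (X = -1 - 160 = -161)
k(221, -45) + X = 221 - 161 = 60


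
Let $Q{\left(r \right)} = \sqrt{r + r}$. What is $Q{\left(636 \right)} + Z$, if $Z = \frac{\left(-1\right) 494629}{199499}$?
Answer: $- \frac{494629}{199499} + 2 \sqrt{318} \approx 33.186$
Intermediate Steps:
$Q{\left(r \right)} = \sqrt{2} \sqrt{r}$ ($Q{\left(r \right)} = \sqrt{2 r} = \sqrt{2} \sqrt{r}$)
$Z = - \frac{494629}{199499}$ ($Z = \left(-494629\right) \frac{1}{199499} = - \frac{494629}{199499} \approx -2.4794$)
$Q{\left(636 \right)} + Z = \sqrt{2} \sqrt{636} - \frac{494629}{199499} = \sqrt{2} \cdot 2 \sqrt{159} - \frac{494629}{199499} = 2 \sqrt{318} - \frac{494629}{199499} = - \frac{494629}{199499} + 2 \sqrt{318}$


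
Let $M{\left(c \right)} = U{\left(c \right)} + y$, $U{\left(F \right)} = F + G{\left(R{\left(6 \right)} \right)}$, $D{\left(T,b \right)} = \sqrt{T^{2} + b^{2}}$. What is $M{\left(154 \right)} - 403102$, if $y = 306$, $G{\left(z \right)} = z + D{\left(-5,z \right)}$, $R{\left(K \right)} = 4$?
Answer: $-402638 + \sqrt{41} \approx -4.0263 \cdot 10^{5}$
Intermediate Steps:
$G{\left(z \right)} = z + \sqrt{25 + z^{2}}$ ($G{\left(z \right)} = z + \sqrt{\left(-5\right)^{2} + z^{2}} = z + \sqrt{25 + z^{2}}$)
$U{\left(F \right)} = 4 + F + \sqrt{41}$ ($U{\left(F \right)} = F + \left(4 + \sqrt{25 + 4^{2}}\right) = F + \left(4 + \sqrt{25 + 16}\right) = F + \left(4 + \sqrt{41}\right) = 4 + F + \sqrt{41}$)
$M{\left(c \right)} = 310 + c + \sqrt{41}$ ($M{\left(c \right)} = \left(4 + c + \sqrt{41}\right) + 306 = 310 + c + \sqrt{41}$)
$M{\left(154 \right)} - 403102 = \left(310 + 154 + \sqrt{41}\right) - 403102 = \left(464 + \sqrt{41}\right) - 403102 = -402638 + \sqrt{41}$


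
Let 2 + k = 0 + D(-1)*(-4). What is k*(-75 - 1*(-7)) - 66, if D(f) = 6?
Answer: 1702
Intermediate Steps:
k = -26 (k = -2 + (0 + 6*(-4)) = -2 + (0 - 24) = -2 - 24 = -26)
k*(-75 - 1*(-7)) - 66 = -26*(-75 - 1*(-7)) - 66 = -26*(-75 + 7) - 66 = -26*(-68) - 66 = 1768 - 66 = 1702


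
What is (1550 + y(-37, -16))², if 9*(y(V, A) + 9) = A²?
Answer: 199515625/81 ≈ 2.4632e+6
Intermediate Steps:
y(V, A) = -9 + A²/9
(1550 + y(-37, -16))² = (1550 + (-9 + (⅑)*(-16)²))² = (1550 + (-9 + (⅑)*256))² = (1550 + (-9 + 256/9))² = (1550 + 175/9)² = (14125/9)² = 199515625/81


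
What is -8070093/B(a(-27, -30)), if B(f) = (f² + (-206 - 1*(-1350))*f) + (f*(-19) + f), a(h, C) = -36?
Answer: 896677/4360 ≈ 205.66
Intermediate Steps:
B(f) = f² + 1126*f (B(f) = (f² + (-206 + 1350)*f) + (-19*f + f) = (f² + 1144*f) - 18*f = f² + 1126*f)
-8070093/B(a(-27, -30)) = -8070093*(-1/(36*(1126 - 36))) = -8070093/((-36*1090)) = -8070093/(-39240) = -8070093*(-1/39240) = 896677/4360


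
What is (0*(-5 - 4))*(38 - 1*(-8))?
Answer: 0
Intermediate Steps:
(0*(-5 - 4))*(38 - 1*(-8)) = (0*(-9))*(38 + 8) = 0*46 = 0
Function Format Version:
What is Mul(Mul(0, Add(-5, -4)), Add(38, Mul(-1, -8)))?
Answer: 0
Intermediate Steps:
Mul(Mul(0, Add(-5, -4)), Add(38, Mul(-1, -8))) = Mul(Mul(0, -9), Add(38, 8)) = Mul(0, 46) = 0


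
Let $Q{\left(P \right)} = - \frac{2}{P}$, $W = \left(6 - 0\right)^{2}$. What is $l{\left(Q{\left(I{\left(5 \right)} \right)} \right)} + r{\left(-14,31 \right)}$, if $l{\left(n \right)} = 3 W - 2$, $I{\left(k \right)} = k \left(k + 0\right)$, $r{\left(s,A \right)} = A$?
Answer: $137$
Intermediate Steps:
$W = 36$ ($W = \left(6 + 0\right)^{2} = 6^{2} = 36$)
$I{\left(k \right)} = k^{2}$ ($I{\left(k \right)} = k k = k^{2}$)
$l{\left(n \right)} = 106$ ($l{\left(n \right)} = 3 \cdot 36 - 2 = 108 - 2 = 106$)
$l{\left(Q{\left(I{\left(5 \right)} \right)} \right)} + r{\left(-14,31 \right)} = 106 + 31 = 137$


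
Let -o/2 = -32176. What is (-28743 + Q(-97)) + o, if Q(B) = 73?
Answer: 35682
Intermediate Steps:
o = 64352 (o = -2*(-32176) = 64352)
(-28743 + Q(-97)) + o = (-28743 + 73) + 64352 = -28670 + 64352 = 35682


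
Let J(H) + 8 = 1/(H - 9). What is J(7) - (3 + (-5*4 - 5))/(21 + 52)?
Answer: -1197/146 ≈ -8.1986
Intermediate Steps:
J(H) = -8 + 1/(-9 + H) (J(H) = -8 + 1/(H - 9) = -8 + 1/(-9 + H))
J(7) - (3 + (-5*4 - 5))/(21 + 52) = (73 - 8*7)/(-9 + 7) - (3 + (-5*4 - 5))/(21 + 52) = (73 - 56)/(-2) - (3 + (-20 - 5))/73 = -½*17 - (3 - 25)/73 = -17/2 - (-22)/73 = -17/2 - 1*(-22/73) = -17/2 + 22/73 = -1197/146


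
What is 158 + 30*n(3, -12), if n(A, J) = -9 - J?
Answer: 248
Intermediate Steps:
158 + 30*n(3, -12) = 158 + 30*(-9 - 1*(-12)) = 158 + 30*(-9 + 12) = 158 + 30*3 = 158 + 90 = 248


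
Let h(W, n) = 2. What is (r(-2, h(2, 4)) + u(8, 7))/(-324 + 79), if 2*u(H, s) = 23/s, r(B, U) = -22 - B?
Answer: 257/3430 ≈ 0.074927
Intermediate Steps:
u(H, s) = 23/(2*s) (u(H, s) = (23/s)/2 = 23/(2*s))
(r(-2, h(2, 4)) + u(8, 7))/(-324 + 79) = ((-22 - 1*(-2)) + (23/2)/7)/(-324 + 79) = ((-22 + 2) + (23/2)*(⅐))/(-245) = (-20 + 23/14)*(-1/245) = -257/14*(-1/245) = 257/3430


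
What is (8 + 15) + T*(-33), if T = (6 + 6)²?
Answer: -4729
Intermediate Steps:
T = 144 (T = 12² = 144)
(8 + 15) + T*(-33) = (8 + 15) + 144*(-33) = 23 - 4752 = -4729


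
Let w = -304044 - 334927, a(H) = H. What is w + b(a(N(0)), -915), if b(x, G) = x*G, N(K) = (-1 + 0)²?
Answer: -639886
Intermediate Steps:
N(K) = 1 (N(K) = (-1)² = 1)
b(x, G) = G*x
w = -638971
w + b(a(N(0)), -915) = -638971 - 915*1 = -638971 - 915 = -639886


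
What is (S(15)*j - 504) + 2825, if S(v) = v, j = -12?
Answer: 2141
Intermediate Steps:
(S(15)*j - 504) + 2825 = (15*(-12) - 504) + 2825 = (-180 - 504) + 2825 = -684 + 2825 = 2141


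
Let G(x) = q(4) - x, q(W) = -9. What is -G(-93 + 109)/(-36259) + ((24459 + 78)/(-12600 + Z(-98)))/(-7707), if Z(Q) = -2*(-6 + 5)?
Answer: -512544189/1173495775858 ≈ -0.00043677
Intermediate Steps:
Z(Q) = 2 (Z(Q) = -2*(-1) = 2)
G(x) = -9 - x
-G(-93 + 109)/(-36259) + ((24459 + 78)/(-12600 + Z(-98)))/(-7707) = -(-9 - (-93 + 109))/(-36259) + ((24459 + 78)/(-12600 + 2))/(-7707) = -(-9 - 1*16)*(-1/36259) + (24537/(-12598))*(-1/7707) = -(-9 - 16)*(-1/36259) + (24537*(-1/12598))*(-1/7707) = -1*(-25)*(-1/36259) - 24537/12598*(-1/7707) = 25*(-1/36259) + 8179/32364262 = -25/36259 + 8179/32364262 = -512544189/1173495775858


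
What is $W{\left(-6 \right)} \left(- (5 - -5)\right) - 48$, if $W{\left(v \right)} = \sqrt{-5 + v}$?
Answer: $-48 - 10 i \sqrt{11} \approx -48.0 - 33.166 i$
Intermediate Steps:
$W{\left(-6 \right)} \left(- (5 - -5)\right) - 48 = \sqrt{-5 - 6} \left(- (5 - -5)\right) - 48 = \sqrt{-11} \left(- (5 + 5)\right) - 48 = i \sqrt{11} \left(\left(-1\right) 10\right) - 48 = i \sqrt{11} \left(-10\right) - 48 = - 10 i \sqrt{11} - 48 = -48 - 10 i \sqrt{11}$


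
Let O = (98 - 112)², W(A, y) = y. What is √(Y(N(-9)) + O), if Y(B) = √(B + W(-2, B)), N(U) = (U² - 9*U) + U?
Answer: √(196 + 3*√34) ≈ 14.611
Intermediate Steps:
N(U) = U² - 8*U
O = 196 (O = (-14)² = 196)
Y(B) = √2*√B (Y(B) = √(B + B) = √(2*B) = √2*√B)
√(Y(N(-9)) + O) = √(√2*√(-9*(-8 - 9)) + 196) = √(√2*√(-9*(-17)) + 196) = √(√2*√153 + 196) = √(√2*(3*√17) + 196) = √(3*√34 + 196) = √(196 + 3*√34)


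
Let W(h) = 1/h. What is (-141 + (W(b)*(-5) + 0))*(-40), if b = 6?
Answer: 17020/3 ≈ 5673.3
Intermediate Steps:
(-141 + (W(b)*(-5) + 0))*(-40) = (-141 + (-5/6 + 0))*(-40) = (-141 + ((⅙)*(-5) + 0))*(-40) = (-141 + (-⅚ + 0))*(-40) = (-141 - ⅚)*(-40) = -851/6*(-40) = 17020/3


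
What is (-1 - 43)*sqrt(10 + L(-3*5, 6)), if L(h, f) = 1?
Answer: -44*sqrt(11) ≈ -145.93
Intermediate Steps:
(-1 - 43)*sqrt(10 + L(-3*5, 6)) = (-1 - 43)*sqrt(10 + 1) = -44*sqrt(11)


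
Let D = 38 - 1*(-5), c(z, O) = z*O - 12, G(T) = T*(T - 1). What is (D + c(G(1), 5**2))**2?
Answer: 961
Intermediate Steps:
G(T) = T*(-1 + T)
c(z, O) = -12 + O*z (c(z, O) = O*z - 12 = -12 + O*z)
D = 43 (D = 38 + 5 = 43)
(D + c(G(1), 5**2))**2 = (43 + (-12 + 5**2*(1*(-1 + 1))))**2 = (43 + (-12 + 25*(1*0)))**2 = (43 + (-12 + 25*0))**2 = (43 + (-12 + 0))**2 = (43 - 12)**2 = 31**2 = 961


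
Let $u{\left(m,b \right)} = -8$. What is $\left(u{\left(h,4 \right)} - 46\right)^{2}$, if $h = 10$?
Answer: $2916$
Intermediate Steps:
$\left(u{\left(h,4 \right)} - 46\right)^{2} = \left(-8 - 46\right)^{2} = \left(-54\right)^{2} = 2916$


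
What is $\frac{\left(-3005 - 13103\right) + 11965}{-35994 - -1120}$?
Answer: $\frac{4143}{34874} \approx 0.1188$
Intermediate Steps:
$\frac{\left(-3005 - 13103\right) + 11965}{-35994 - -1120} = \frac{-16108 + 11965}{-35994 + \left(-101 + 1221\right)} = - \frac{4143}{-35994 + 1120} = - \frac{4143}{-34874} = \left(-4143\right) \left(- \frac{1}{34874}\right) = \frac{4143}{34874}$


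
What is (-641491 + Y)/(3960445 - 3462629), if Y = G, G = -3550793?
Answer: -1048071/124454 ≈ -8.4214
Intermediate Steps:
Y = -3550793
(-641491 + Y)/(3960445 - 3462629) = (-641491 - 3550793)/(3960445 - 3462629) = -4192284/497816 = -4192284*1/497816 = -1048071/124454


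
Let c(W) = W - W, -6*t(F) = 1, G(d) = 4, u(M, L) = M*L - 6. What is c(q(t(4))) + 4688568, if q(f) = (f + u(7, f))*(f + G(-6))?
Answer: 4688568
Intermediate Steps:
u(M, L) = -6 + L*M (u(M, L) = L*M - 6 = -6 + L*M)
t(F) = -⅙ (t(F) = -⅙*1 = -⅙)
q(f) = (-6 + 8*f)*(4 + f) (q(f) = (f + (-6 + f*7))*(f + 4) = (f + (-6 + 7*f))*(4 + f) = (-6 + 8*f)*(4 + f))
c(W) = 0
c(q(t(4))) + 4688568 = 0 + 4688568 = 4688568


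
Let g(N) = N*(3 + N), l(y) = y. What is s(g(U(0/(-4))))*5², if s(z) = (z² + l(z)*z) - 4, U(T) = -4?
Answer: 700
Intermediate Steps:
s(z) = -4 + 2*z² (s(z) = (z² + z*z) - 4 = (z² + z²) - 4 = 2*z² - 4 = -4 + 2*z²)
s(g(U(0/(-4))))*5² = (-4 + 2*(-4*(3 - 4))²)*5² = (-4 + 2*(-4*(-1))²)*25 = (-4 + 2*4²)*25 = (-4 + 2*16)*25 = (-4 + 32)*25 = 28*25 = 700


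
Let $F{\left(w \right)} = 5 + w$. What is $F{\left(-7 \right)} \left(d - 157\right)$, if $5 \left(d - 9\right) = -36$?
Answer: $\frac{1552}{5} \approx 310.4$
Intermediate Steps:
$d = \frac{9}{5}$ ($d = 9 + \frac{1}{5} \left(-36\right) = 9 - \frac{36}{5} = \frac{9}{5} \approx 1.8$)
$F{\left(-7 \right)} \left(d - 157\right) = \left(5 - 7\right) \left(\frac{9}{5} - 157\right) = \left(-2\right) \left(- \frac{776}{5}\right) = \frac{1552}{5}$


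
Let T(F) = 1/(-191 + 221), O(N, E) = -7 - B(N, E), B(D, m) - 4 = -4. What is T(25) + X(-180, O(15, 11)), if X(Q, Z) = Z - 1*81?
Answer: -2639/30 ≈ -87.967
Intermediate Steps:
B(D, m) = 0 (B(D, m) = 4 - 4 = 0)
O(N, E) = -7 (O(N, E) = -7 - 1*0 = -7 + 0 = -7)
X(Q, Z) = -81 + Z (X(Q, Z) = Z - 81 = -81 + Z)
T(F) = 1/30
T(25) + X(-180, O(15, 11)) = 1/30 + (-81 - 7) = 1/30 - 88 = -2639/30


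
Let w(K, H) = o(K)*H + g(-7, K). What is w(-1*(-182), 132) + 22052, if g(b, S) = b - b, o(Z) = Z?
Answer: 46076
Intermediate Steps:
g(b, S) = 0
w(K, H) = H*K (w(K, H) = K*H + 0 = H*K + 0 = H*K)
w(-1*(-182), 132) + 22052 = 132*(-1*(-182)) + 22052 = 132*182 + 22052 = 24024 + 22052 = 46076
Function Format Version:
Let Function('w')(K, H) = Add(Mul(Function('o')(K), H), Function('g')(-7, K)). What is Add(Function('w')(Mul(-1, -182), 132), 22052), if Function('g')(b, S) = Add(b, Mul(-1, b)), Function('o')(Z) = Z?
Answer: 46076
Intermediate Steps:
Function('g')(b, S) = 0
Function('w')(K, H) = Mul(H, K) (Function('w')(K, H) = Add(Mul(K, H), 0) = Add(Mul(H, K), 0) = Mul(H, K))
Add(Function('w')(Mul(-1, -182), 132), 22052) = Add(Mul(132, Mul(-1, -182)), 22052) = Add(Mul(132, 182), 22052) = Add(24024, 22052) = 46076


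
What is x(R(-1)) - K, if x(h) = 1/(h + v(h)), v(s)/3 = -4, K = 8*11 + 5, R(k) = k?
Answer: -1210/13 ≈ -93.077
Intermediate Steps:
K = 93 (K = 88 + 5 = 93)
v(s) = -12 (v(s) = 3*(-4) = -12)
x(h) = 1/(-12 + h) (x(h) = 1/(h - 12) = 1/(-12 + h))
x(R(-1)) - K = 1/(-12 - 1) - 1*93 = 1/(-13) - 93 = -1/13 - 93 = -1210/13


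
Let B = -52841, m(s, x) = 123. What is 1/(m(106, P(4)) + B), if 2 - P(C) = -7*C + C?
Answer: -1/52718 ≈ -1.8969e-5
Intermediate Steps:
P(C) = 2 + 6*C (P(C) = 2 - (-7*C + C) = 2 - (-6)*C = 2 + 6*C)
1/(m(106, P(4)) + B) = 1/(123 - 52841) = 1/(-52718) = -1/52718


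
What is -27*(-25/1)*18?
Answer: 12150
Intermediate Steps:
-27*(-25/1)*18 = -27*(-25*1)*18 = -27*(-25)*18 = -(-675)*18 = -1*(-12150) = 12150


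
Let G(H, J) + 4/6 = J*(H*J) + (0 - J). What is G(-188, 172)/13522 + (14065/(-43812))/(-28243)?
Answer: -3441138265281619/8365941838476 ≈ -411.33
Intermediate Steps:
G(H, J) = -⅔ - J + H*J² (G(H, J) = -⅔ + (J*(H*J) + (0 - J)) = -⅔ + (H*J² - J) = -⅔ + (-J + H*J²) = -⅔ - J + H*J²)
G(-188, 172)/13522 + (14065/(-43812))/(-28243) = (-⅔ - 1*172 - 188*172²)/13522 + (14065/(-43812))/(-28243) = (-⅔ - 172 - 188*29584)*(1/13522) + (14065*(-1/43812))*(-1/28243) = (-⅔ - 172 - 5561792)*(1/13522) - 14065/43812*(-1/28243) = -16685894/3*1/13522 + 14065/1237382316 = -8342947/20283 + 14065/1237382316 = -3441138265281619/8365941838476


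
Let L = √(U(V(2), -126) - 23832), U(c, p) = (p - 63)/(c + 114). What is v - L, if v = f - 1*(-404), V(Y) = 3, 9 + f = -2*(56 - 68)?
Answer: 419 - I*√4027881/13 ≈ 419.0 - 154.38*I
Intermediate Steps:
f = 15 (f = -9 - 2*(56 - 68) = -9 - 2*(-12) = -9 + 24 = 15)
U(c, p) = (-63 + p)/(114 + c)
v = 419 (v = 15 - 1*(-404) = 15 + 404 = 419)
L = I*√4027881/13 (L = √((-63 - 126)/(114 + 3) - 23832) = √(-189/117 - 23832) = √((1/117)*(-189) - 23832) = √(-21/13 - 23832) = √(-309837/13) = I*√4027881/13 ≈ 154.38*I)
v - L = 419 - I*√4027881/13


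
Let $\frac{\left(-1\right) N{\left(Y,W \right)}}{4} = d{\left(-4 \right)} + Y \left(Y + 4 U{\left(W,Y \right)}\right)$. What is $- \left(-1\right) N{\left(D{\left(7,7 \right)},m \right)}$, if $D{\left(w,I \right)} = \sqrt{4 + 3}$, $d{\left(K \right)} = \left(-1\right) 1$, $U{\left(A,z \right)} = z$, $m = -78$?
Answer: $-136$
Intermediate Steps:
$d{\left(K \right)} = -1$
$D{\left(w,I \right)} = \sqrt{7}$
$N{\left(Y,W \right)} = 4 - 20 Y^{2}$ ($N{\left(Y,W \right)} = - 4 \left(-1 + Y \left(Y + 4 Y\right)\right) = - 4 \left(-1 + Y 5 Y\right) = - 4 \left(-1 + 5 Y^{2}\right) = 4 - 20 Y^{2}$)
$- \left(-1\right) N{\left(D{\left(7,7 \right)},m \right)} = - \left(-1\right) \left(4 - 20 \left(\sqrt{7}\right)^{2}\right) = - \left(-1\right) \left(4 - 140\right) = - \left(-1\right) \left(-136\right) = \left(-1\right) 136 = -136$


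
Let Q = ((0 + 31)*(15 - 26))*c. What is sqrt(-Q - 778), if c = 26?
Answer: 2*sqrt(2022) ≈ 89.933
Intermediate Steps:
Q = -8866 (Q = ((0 + 31)*(15 - 26))*26 = (31*(-11))*26 = -341*26 = -8866)
sqrt(-Q - 778) = sqrt(-1*(-8866) - 778) = sqrt(8866 - 778) = sqrt(8088) = 2*sqrt(2022)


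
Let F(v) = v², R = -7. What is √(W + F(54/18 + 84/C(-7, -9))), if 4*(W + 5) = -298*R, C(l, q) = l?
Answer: √2390/2 ≈ 24.444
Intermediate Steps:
W = 1033/2 (W = -5 + (-298*(-7))/4 = -5 + (¼)*2086 = -5 + 1043/2 = 1033/2 ≈ 516.50)
√(W + F(54/18 + 84/C(-7, -9))) = √(1033/2 + (54/18 + 84/(-7))²) = √(1033/2 + (54*(1/18) + 84*(-⅐))²) = √(1033/2 + (3 - 12)²) = √(1033/2 + (-9)²) = √(1033/2 + 81) = √(1195/2) = √2390/2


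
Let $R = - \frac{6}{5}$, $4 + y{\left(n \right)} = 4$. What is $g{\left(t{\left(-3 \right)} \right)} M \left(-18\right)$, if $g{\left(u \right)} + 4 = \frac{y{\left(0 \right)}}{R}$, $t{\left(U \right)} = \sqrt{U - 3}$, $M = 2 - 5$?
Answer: $-216$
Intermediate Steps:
$y{\left(n \right)} = 0$ ($y{\left(n \right)} = -4 + 4 = 0$)
$M = -3$ ($M = 2 - 5 = -3$)
$t{\left(U \right)} = \sqrt{-3 + U}$
$R = - \frac{6}{5}$ ($R = \left(-6\right) \frac{1}{5} = - \frac{6}{5} \approx -1.2$)
$g{\left(u \right)} = -4$ ($g{\left(u \right)} = -4 + \frac{0}{- \frac{6}{5}} = -4 + 0 \left(- \frac{5}{6}\right) = -4 + 0 = -4$)
$g{\left(t{\left(-3 \right)} \right)} M \left(-18\right) = \left(-4\right) \left(-3\right) \left(-18\right) = 12 \left(-18\right) = -216$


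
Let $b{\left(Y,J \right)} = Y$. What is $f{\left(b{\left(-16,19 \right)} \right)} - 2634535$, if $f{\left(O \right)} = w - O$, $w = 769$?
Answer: $-2633750$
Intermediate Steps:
$f{\left(O \right)} = 769 - O$
$f{\left(b{\left(-16,19 \right)} \right)} - 2634535 = \left(769 - -16\right) - 2634535 = \left(769 + 16\right) - 2634535 = 785 - 2634535 = -2633750$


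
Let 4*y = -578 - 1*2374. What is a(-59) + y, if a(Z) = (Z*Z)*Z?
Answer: -206117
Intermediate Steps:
a(Z) = Z**3 (a(Z) = Z**2*Z = Z**3)
y = -738 (y = (-578 - 1*2374)/4 = (-578 - 2374)/4 = (1/4)*(-2952) = -738)
a(-59) + y = (-59)**3 - 738 = -205379 - 738 = -206117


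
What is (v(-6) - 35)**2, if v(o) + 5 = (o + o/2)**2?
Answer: 1681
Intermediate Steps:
v(o) = -5 + 9*o**2/4 (v(o) = -5 + (o + o/2)**2 = -5 + (3*o/2)**2 = -5 + 9*o**2/4)
(v(-6) - 35)**2 = ((-5 + (9/4)*(-6)**2) - 35)**2 = ((-5 + (9/4)*36) - 35)**2 = ((-5 + 81) - 35)**2 = (76 - 35)**2 = 41**2 = 1681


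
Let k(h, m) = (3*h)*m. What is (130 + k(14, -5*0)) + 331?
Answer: 461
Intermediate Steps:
k(h, m) = 3*h*m
(130 + k(14, -5*0)) + 331 = (130 + 3*14*(-5*0)) + 331 = (130 + 3*14*0) + 331 = (130 + 0) + 331 = 130 + 331 = 461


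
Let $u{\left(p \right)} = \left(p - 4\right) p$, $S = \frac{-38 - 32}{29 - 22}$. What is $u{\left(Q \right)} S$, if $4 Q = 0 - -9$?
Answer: $\frac{315}{8} \approx 39.375$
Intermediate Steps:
$S = -10$ ($S = - \frac{70}{7} = \left(-70\right) \frac{1}{7} = -10$)
$Q = \frac{9}{4}$ ($Q = \frac{0 - -9}{4} = \frac{0 + 9}{4} = \frac{1}{4} \cdot 9 = \frac{9}{4} \approx 2.25$)
$u{\left(p \right)} = p \left(-4 + p\right)$ ($u{\left(p \right)} = \left(-4 + p\right) p = p \left(-4 + p\right)$)
$u{\left(Q \right)} S = \frac{9 \left(-4 + \frac{9}{4}\right)}{4} \left(-10\right) = \frac{9}{4} \left(- \frac{7}{4}\right) \left(-10\right) = \left(- \frac{63}{16}\right) \left(-10\right) = \frac{315}{8}$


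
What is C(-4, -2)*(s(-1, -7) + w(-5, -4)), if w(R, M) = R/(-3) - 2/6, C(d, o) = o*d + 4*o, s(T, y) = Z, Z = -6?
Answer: 0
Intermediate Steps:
s(T, y) = -6
C(d, o) = 4*o + d*o (C(d, o) = d*o + 4*o = 4*o + d*o)
w(R, M) = -1/3 - R/3 (w(R, M) = R*(-1/3) - 2*1/6 = -R/3 - 1/3 = -1/3 - R/3)
C(-4, -2)*(s(-1, -7) + w(-5, -4)) = (-2*(4 - 4))*(-6 + (-1/3 - 1/3*(-5))) = (-2*0)*(-6 + (-1/3 + 5/3)) = 0*(-6 + 4/3) = 0*(-14/3) = 0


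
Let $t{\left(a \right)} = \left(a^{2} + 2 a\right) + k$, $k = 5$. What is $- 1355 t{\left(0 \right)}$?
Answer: $-6775$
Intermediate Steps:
$t{\left(a \right)} = 5 + a^{2} + 2 a$ ($t{\left(a \right)} = \left(a^{2} + 2 a\right) + 5 = 5 + a^{2} + 2 a$)
$- 1355 t{\left(0 \right)} = - 1355 \left(5 + 0^{2} + 2 \cdot 0\right) = - 1355 \left(5 + 0 + 0\right) = \left(-1355\right) 5 = -6775$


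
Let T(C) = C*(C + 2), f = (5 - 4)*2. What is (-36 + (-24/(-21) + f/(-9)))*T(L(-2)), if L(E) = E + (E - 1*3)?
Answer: -11050/9 ≈ -1227.8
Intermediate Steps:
f = 2 (f = 1*2 = 2)
L(E) = -3 + 2*E (L(E) = E + (E - 3) = E + (-3 + E) = -3 + 2*E)
T(C) = C*(2 + C)
(-36 + (-24/(-21) + f/(-9)))*T(L(-2)) = (-36 + (-24/(-21) + 2/(-9)))*((-3 + 2*(-2))*(2 + (-3 + 2*(-2)))) = (-36 + (-24*(-1/21) + 2*(-1/9)))*((-3 - 4)*(2 + (-3 - 4))) = (-36 + (8/7 - 2/9))*(-7*(2 - 7)) = (-36 + 58/63)*(-7*(-5)) = -2210/63*35 = -11050/9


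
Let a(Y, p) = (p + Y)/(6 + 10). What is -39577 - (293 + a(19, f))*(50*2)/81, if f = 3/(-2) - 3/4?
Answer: -1917121/48 ≈ -39940.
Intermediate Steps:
f = -9/4 (f = 3*(-½) - 3*¼ = -3/2 - ¾ = -9/4 ≈ -2.2500)
a(Y, p) = Y/16 + p/16 (a(Y, p) = (Y + p)/16 = (Y + p)*(1/16) = Y/16 + p/16)
-39577 - (293 + a(19, f))*(50*2)/81 = -39577 - (293 + ((1/16)*19 + (1/16)*(-9/4)))*(50*2)/81 = -39577 - (293 + (19/16 - 9/64))*100*(1/81) = -39577 - (293 + 67/64)*100/81 = -39577 - 18819*100/(64*81) = -39577 - 1*17425/48 = -39577 - 17425/48 = -1917121/48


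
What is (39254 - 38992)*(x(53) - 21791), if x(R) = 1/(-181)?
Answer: -1033373064/181 ≈ -5.7092e+6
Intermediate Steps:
x(R) = -1/181
(39254 - 38992)*(x(53) - 21791) = (39254 - 38992)*(-1/181 - 21791) = 262*(-3944172/181) = -1033373064/181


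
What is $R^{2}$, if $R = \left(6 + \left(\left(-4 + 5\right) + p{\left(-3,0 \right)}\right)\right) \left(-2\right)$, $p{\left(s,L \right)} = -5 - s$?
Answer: $100$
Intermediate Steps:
$R = -10$ ($R = \left(6 + \left(\left(-4 + 5\right) - 2\right)\right) \left(-2\right) = \left(6 + \left(1 + \left(-5 + 3\right)\right)\right) \left(-2\right) = \left(6 + \left(1 - 2\right)\right) \left(-2\right) = \left(6 - 1\right) \left(-2\right) = 5 \left(-2\right) = -10$)
$R^{2} = \left(-10\right)^{2} = 100$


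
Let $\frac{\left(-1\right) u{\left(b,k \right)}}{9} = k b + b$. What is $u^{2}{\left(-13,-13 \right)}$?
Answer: $1971216$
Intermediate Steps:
$u{\left(b,k \right)} = - 9 b - 9 b k$ ($u{\left(b,k \right)} = - 9 \left(k b + b\right) = - 9 \left(b k + b\right) = - 9 \left(b + b k\right) = - 9 b - 9 b k$)
$u^{2}{\left(-13,-13 \right)} = \left(\left(-9\right) \left(-13\right) \left(1 - 13\right)\right)^{2} = \left(\left(-9\right) \left(-13\right) \left(-12\right)\right)^{2} = \left(-1404\right)^{2} = 1971216$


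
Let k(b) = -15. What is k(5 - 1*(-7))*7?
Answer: -105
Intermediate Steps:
k(5 - 1*(-7))*7 = -15*7 = -105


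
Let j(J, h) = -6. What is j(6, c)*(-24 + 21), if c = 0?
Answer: 18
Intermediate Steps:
j(6, c)*(-24 + 21) = -6*(-24 + 21) = -6*(-3) = 18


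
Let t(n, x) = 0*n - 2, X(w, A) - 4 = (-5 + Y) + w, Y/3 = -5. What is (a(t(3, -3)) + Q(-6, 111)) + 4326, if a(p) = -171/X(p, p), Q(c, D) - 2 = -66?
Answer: 8543/2 ≈ 4271.5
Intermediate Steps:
Y = -15 (Y = 3*(-5) = -15)
Q(c, D) = -64 (Q(c, D) = 2 - 66 = -64)
X(w, A) = -16 + w (X(w, A) = 4 + ((-5 - 15) + w) = 4 + (-20 + w) = -16 + w)
t(n, x) = -2 (t(n, x) = 0 - 2 = -2)
a(p) = -171/(-16 + p)
(a(t(3, -3)) + Q(-6, 111)) + 4326 = (-171/(-16 - 2) - 64) + 4326 = (-171/(-18) - 64) + 4326 = (-171*(-1/18) - 64) + 4326 = (19/2 - 64) + 4326 = -109/2 + 4326 = 8543/2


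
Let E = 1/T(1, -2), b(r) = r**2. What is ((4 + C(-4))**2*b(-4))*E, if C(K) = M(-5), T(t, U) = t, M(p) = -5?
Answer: 16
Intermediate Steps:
C(K) = -5
E = 1 (E = 1/1 = 1)
((4 + C(-4))**2*b(-4))*E = ((4 - 5)**2*(-4)**2)*1 = ((-1)**2*16)*1 = (1*16)*1 = 16*1 = 16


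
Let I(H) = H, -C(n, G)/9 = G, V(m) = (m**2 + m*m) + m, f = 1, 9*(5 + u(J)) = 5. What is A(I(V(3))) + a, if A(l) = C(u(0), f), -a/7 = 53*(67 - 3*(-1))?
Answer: -25979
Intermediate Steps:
u(J) = -40/9 (u(J) = -5 + (1/9)*5 = -5 + 5/9 = -40/9)
V(m) = m + 2*m**2 (V(m) = (m**2 + m**2) + m = 2*m**2 + m = m + 2*m**2)
C(n, G) = -9*G
a = -25970 (a = -371*(67 - 3*(-1)) = -371*(67 + 3) = -371*70 = -7*3710 = -25970)
A(l) = -9 (A(l) = -9*1 = -9)
A(I(V(3))) + a = -9 - 25970 = -25979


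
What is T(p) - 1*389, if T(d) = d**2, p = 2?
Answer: -385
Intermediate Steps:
T(p) - 1*389 = 2**2 - 1*389 = 4 - 389 = -385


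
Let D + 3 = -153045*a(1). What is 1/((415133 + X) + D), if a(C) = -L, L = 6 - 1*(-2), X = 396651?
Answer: 1/2036141 ≈ 4.9113e-7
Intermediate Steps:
L = 8 (L = 6 + 2 = 8)
a(C) = -8 (a(C) = -1*8 = -8)
D = 1224357 (D = -3 - 153045*(-8) = -3 + 1224360 = 1224357)
1/((415133 + X) + D) = 1/((415133 + 396651) + 1224357) = 1/(811784 + 1224357) = 1/2036141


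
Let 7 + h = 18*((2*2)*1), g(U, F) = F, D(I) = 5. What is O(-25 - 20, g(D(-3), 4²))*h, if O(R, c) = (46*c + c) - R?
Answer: 51805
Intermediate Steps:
O(R, c) = -R + 47*c (O(R, c) = 47*c - R = -R + 47*c)
h = 65 (h = -7 + 18*((2*2)*1) = -7 + 18*(4*1) = -7 + 18*4 = -7 + 72 = 65)
O(-25 - 20, g(D(-3), 4²))*h = (-(-25 - 20) + 47*4²)*65 = (-1*(-45) + 47*16)*65 = (45 + 752)*65 = 797*65 = 51805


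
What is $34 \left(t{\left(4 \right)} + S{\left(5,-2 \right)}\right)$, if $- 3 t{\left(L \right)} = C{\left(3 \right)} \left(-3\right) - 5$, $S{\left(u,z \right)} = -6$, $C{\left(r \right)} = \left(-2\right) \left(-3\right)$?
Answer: $\frac{170}{3} \approx 56.667$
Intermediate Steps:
$C{\left(r \right)} = 6$
$t{\left(L \right)} = \frac{23}{3}$ ($t{\left(L \right)} = - \frac{6 \left(-3\right) - 5}{3} = - \frac{-18 - 5}{3} = \left(- \frac{1}{3}\right) \left(-23\right) = \frac{23}{3}$)
$34 \left(t{\left(4 \right)} + S{\left(5,-2 \right)}\right) = 34 \left(\frac{23}{3} - 6\right) = 34 \cdot \frac{5}{3} = \frac{170}{3}$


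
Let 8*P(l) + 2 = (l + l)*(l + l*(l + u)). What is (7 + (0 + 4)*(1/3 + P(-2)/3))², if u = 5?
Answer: 1600/9 ≈ 177.78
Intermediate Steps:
P(l) = -¼ + l*(l + l*(5 + l))/4 (P(l) = -¼ + ((l + l)*(l + l*(l + 5)))/8 = -¼ + ((2*l)*(l + l*(5 + l)))/8 = -¼ + (2*l*(l + l*(5 + l)))/8 = -¼ + l*(l + l*(5 + l))/4)
(7 + (0 + 4)*(1/3 + P(-2)/3))² = (7 + (0 + 4)*(1/3 + (-¼ + (¼)*(-2)³ + (3/2)*(-2)²)/3))² = (7 + 4*(1*(⅓) + (-¼ + (¼)*(-8) + (3/2)*4)*(⅓)))² = (7 + 4*(⅓ + (-¼ - 2 + 6)*(⅓)))² = (7 + 4*(⅓ + (15/4)*(⅓)))² = (7 + 4*(⅓ + 5/4))² = (7 + 4*(19/12))² = (7 + 19/3)² = (40/3)² = 1600/9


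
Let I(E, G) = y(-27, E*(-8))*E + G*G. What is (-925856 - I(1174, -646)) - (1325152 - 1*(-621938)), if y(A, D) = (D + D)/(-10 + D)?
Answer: -15478547870/4701 ≈ -3.2926e+6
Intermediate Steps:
y(A, D) = 2*D/(-10 + D) (y(A, D) = (2*D)/(-10 + D) = 2*D/(-10 + D))
I(E, G) = G² - 16*E²/(-10 - 8*E) (I(E, G) = (2*(E*(-8))/(-10 + E*(-8)))*E + G*G = (2*(-8*E)/(-10 - 8*E))*E + G² = (-16*E/(-10 - 8*E))*E + G² = -16*E²/(-10 - 8*E) + G² = G² - 16*E²/(-10 - 8*E))
(-925856 - I(1174, -646)) - (1325152 - 1*(-621938)) = (-925856 - (8*1174² + (-646)²*(5 + 4*1174))/(5 + 4*1174)) - (1325152 - 1*(-621938)) = (-925856 - (8*1378276 + 417316*(5 + 4696))/(5 + 4696)) - (1325152 + 621938) = (-925856 - (11026208 + 417316*4701)/4701) - 1*1947090 = (-925856 - (11026208 + 1961802516)/4701) - 1947090 = (-925856 - 1972828724/4701) - 1947090 = -6325277780/4701 - 1947090 = -15478547870/4701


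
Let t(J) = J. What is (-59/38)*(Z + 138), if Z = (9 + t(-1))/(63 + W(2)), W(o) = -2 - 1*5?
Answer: -57053/266 ≈ -214.48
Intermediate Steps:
W(o) = -7 (W(o) = -2 - 5 = -7)
Z = ⅐ (Z = (9 - 1)/(63 - 7) = 8/56 = 8*(1/56) = ⅐ ≈ 0.14286)
(-59/38)*(Z + 138) = (-59/38)*(⅐ + 138) = -59*1/38*(967/7) = -59/38*967/7 = -57053/266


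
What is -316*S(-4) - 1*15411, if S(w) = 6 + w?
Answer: -16043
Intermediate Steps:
-316*S(-4) - 1*15411 = -316*(6 - 4) - 1*15411 = -316*2 - 15411 = -632 - 15411 = -16043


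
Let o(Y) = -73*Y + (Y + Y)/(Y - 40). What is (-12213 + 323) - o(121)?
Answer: -247859/81 ≈ -3060.0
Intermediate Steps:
o(Y) = -73*Y + 2*Y/(-40 + Y) (o(Y) = -73*Y + (2*Y)/(-40 + Y) = -73*Y + 2*Y/(-40 + Y))
(-12213 + 323) - o(121) = (-12213 + 323) - 121*(2922 - 73*121)/(-40 + 121) = -11890 - 121*(2922 - 8833)/81 = -11890 - 121*(-5911)/81 = -11890 - 1*(-715231/81) = -11890 + 715231/81 = -247859/81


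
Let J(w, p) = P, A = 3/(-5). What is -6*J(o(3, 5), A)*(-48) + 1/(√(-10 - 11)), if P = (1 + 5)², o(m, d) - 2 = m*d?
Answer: 10368 - I*√21/21 ≈ 10368.0 - 0.21822*I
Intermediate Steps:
A = -⅗ (A = 3*(-⅕) = -⅗ ≈ -0.60000)
o(m, d) = 2 + d*m (o(m, d) = 2 + m*d = 2 + d*m)
P = 36 (P = 6² = 36)
J(w, p) = 36
-6*J(o(3, 5), A)*(-48) + 1/(√(-10 - 11)) = -6*36*(-48) + 1/(√(-10 - 11)) = -216*(-48) + 1/(√(-21)) = 10368 + 1/(I*√21) = 10368 - I*√21/21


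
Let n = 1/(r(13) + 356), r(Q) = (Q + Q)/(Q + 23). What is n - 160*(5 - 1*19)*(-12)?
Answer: -172596462/6421 ≈ -26880.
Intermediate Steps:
r(Q) = 2*Q/(23 + Q) (r(Q) = (2*Q)/(23 + Q) = 2*Q/(23 + Q))
n = 18/6421 (n = 1/(2*13/(23 + 13) + 356) = 1/(2*13/36 + 356) = 1/(2*13*(1/36) + 356) = 1/(13/18 + 356) = 1/(6421/18) = 18/6421 ≈ 0.0028033)
n - 160*(5 - 1*19)*(-12) = 18/6421 - 160*(5 - 1*19)*(-12) = 18/6421 - 160*(5 - 19)*(-12) = 18/6421 - (-2240)*(-12) = 18/6421 - 160*168 = 18/6421 - 26880 = -172596462/6421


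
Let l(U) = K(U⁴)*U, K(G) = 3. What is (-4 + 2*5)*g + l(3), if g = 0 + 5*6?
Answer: 189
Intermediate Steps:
l(U) = 3*U
g = 30 (g = 0 + 30 = 30)
(-4 + 2*5)*g + l(3) = (-4 + 2*5)*30 + 3*3 = (-4 + 10)*30 + 9 = 6*30 + 9 = 180 + 9 = 189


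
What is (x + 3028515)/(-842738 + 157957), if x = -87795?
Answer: -2940720/684781 ≈ -4.2944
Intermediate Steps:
(x + 3028515)/(-842738 + 157957) = (-87795 + 3028515)/(-842738 + 157957) = 2940720/(-684781) = 2940720*(-1/684781) = -2940720/684781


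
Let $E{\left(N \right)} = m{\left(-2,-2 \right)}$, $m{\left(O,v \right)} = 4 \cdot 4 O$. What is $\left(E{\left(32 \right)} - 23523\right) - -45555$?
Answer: $22000$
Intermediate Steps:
$m{\left(O,v \right)} = 16 O$
$E{\left(N \right)} = -32$ ($E{\left(N \right)} = 16 \left(-2\right) = -32$)
$\left(E{\left(32 \right)} - 23523\right) - -45555 = \left(-32 - 23523\right) - -45555 = -23555 + 45555 = 22000$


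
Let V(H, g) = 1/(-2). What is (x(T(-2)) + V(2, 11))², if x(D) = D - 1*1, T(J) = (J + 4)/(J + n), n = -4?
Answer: 121/36 ≈ 3.3611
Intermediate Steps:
V(H, g) = -½
T(J) = (4 + J)/(-4 + J) (T(J) = (J + 4)/(J - 4) = (4 + J)/(-4 + J))
x(D) = -1 + D (x(D) = D - 1 = -1 + D)
(x(T(-2)) + V(2, 11))² = ((-1 + (4 - 2)/(-4 - 2)) - ½)² = ((-1 + 2/(-6)) - ½)² = ((-1 - ⅙*2) - ½)² = ((-1 - ⅓) - ½)² = (-4/3 - ½)² = (-11/6)² = 121/36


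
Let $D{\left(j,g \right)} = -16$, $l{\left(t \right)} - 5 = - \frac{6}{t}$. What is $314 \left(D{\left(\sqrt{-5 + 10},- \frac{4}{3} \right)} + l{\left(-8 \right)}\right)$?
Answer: $- \frac{6437}{2} \approx -3218.5$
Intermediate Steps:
$l{\left(t \right)} = 5 - \frac{6}{t}$
$314 \left(D{\left(\sqrt{-5 + 10},- \frac{4}{3} \right)} + l{\left(-8 \right)}\right) = 314 \left(-16 + \left(5 - \frac{6}{-8}\right)\right) = 314 \left(-16 + \left(5 - - \frac{3}{4}\right)\right) = 314 \left(-16 + \left(5 + \frac{3}{4}\right)\right) = 314 \left(-16 + \frac{23}{4}\right) = 314 \left(- \frac{41}{4}\right) = - \frac{6437}{2}$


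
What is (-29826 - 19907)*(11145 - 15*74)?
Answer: -499070655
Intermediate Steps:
(-29826 - 19907)*(11145 - 15*74) = -49733*(11145 - 1110) = -49733*10035 = -499070655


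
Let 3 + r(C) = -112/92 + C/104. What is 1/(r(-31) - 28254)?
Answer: -2392/67594369 ≈ -3.5388e-5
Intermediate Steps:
r(C) = -97/23 + C/104 (r(C) = -3 + (-112/92 + C/104) = -3 + (-112*1/92 + C*(1/104)) = -3 + (-28/23 + C/104) = -97/23 + C/104)
1/(r(-31) - 28254) = 1/((-97/23 + (1/104)*(-31)) - 28254) = 1/((-97/23 - 31/104) - 28254) = 1/(-10801/2392 - 28254) = 1/(-67594369/2392) = -2392/67594369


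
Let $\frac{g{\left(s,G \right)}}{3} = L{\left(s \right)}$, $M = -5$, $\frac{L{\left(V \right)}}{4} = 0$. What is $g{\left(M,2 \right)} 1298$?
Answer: $0$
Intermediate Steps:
$L{\left(V \right)} = 0$ ($L{\left(V \right)} = 4 \cdot 0 = 0$)
$g{\left(s,G \right)} = 0$ ($g{\left(s,G \right)} = 3 \cdot 0 = 0$)
$g{\left(M,2 \right)} 1298 = 0 \cdot 1298 = 0$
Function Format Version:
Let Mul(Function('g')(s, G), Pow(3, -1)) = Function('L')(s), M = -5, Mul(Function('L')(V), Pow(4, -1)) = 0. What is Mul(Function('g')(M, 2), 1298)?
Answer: 0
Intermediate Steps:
Function('L')(V) = 0 (Function('L')(V) = Mul(4, 0) = 0)
Function('g')(s, G) = 0 (Function('g')(s, G) = Mul(3, 0) = 0)
Mul(Function('g')(M, 2), 1298) = Mul(0, 1298) = 0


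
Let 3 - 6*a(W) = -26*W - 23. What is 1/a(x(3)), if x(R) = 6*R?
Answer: 3/247 ≈ 0.012146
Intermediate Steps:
a(W) = 13/3 + 13*W/3 (a(W) = 1/2 - (-26*W - 23)/6 = 1/2 - (-23 - 26*W)/6 = 1/2 + (23/6 + 13*W/3) = 13/3 + 13*W/3)
1/a(x(3)) = 1/(13/3 + 13*(6*3)/3) = 1/(13/3 + (13/3)*18) = 1/(13/3 + 78) = 1/(247/3) = 3/247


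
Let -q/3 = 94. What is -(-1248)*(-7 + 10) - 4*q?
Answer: 4872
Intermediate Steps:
q = -282 (q = -3*94 = -282)
-(-1248)*(-7 + 10) - 4*q = -(-1248)*(-7 + 10) - 4*(-282) = -(-1248)*3 + 1128 = -208*(-18) + 1128 = 3744 + 1128 = 4872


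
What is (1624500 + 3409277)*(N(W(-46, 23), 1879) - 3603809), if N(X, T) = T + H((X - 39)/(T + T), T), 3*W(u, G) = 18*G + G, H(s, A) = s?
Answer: -102206207134827250/5637 ≈ -1.8131e+13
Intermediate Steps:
W(u, G) = 19*G/3 (W(u, G) = (18*G + G)/3 = (19*G)/3 = 19*G/3)
N(X, T) = T + (-39 + X)/(2*T) (N(X, T) = T + (X - 39)/(T + T) = T + (-39 + X)/((2*T)) = T + (-39 + X)*(1/(2*T)) = T + (-39 + X)/(2*T))
(1624500 + 3409277)*(N(W(-46, 23), 1879) - 3603809) = (1624500 + 3409277)*((1/2)*(-39 + (19/3)*23 + 2*1879**2)/1879 - 3603809) = 5033777*((1/2)*(1/1879)*(-39 + 437/3 + 2*3530641) - 3603809) = 5033777*((1/2)*(1/1879)*(-39 + 437/3 + 7061282) - 3603809) = 5033777*((1/2)*(1/1879)*(21184166/3) - 3603809) = 5033777*(10592083/5637 - 3603809) = 5033777*(-20304079250/5637) = -102206207134827250/5637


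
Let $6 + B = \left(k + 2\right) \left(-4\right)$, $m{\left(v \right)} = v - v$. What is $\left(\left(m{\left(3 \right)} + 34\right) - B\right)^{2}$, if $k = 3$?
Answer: $3600$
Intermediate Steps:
$m{\left(v \right)} = 0$
$B = -26$ ($B = -6 + \left(3 + 2\right) \left(-4\right) = -6 + 5 \left(-4\right) = -6 - 20 = -26$)
$\left(\left(m{\left(3 \right)} + 34\right) - B\right)^{2} = \left(\left(0 + 34\right) - -26\right)^{2} = \left(34 + 26\right)^{2} = 60^{2} = 3600$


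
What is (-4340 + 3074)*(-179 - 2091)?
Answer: 2873820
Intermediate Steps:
(-4340 + 3074)*(-179 - 2091) = -1266*(-2270) = 2873820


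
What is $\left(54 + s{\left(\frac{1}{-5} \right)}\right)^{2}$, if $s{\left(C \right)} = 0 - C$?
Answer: $\frac{73441}{25} \approx 2937.6$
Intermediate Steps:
$s{\left(C \right)} = - C$
$\left(54 + s{\left(\frac{1}{-5} \right)}\right)^{2} = \left(54 - \frac{1}{-5}\right)^{2} = \left(54 - - \frac{1}{5}\right)^{2} = \left(54 + \frac{1}{5}\right)^{2} = \left(\frac{271}{5}\right)^{2} = \frac{73441}{25}$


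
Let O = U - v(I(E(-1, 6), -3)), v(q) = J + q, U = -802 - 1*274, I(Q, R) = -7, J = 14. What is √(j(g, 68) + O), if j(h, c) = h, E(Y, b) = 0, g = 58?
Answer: 5*I*√41 ≈ 32.016*I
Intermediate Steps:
U = -1076 (U = -802 - 274 = -1076)
v(q) = 14 + q
O = -1083 (O = -1076 - (14 - 7) = -1076 - 1*7 = -1076 - 7 = -1083)
√(j(g, 68) + O) = √(58 - 1083) = √(-1025) = 5*I*√41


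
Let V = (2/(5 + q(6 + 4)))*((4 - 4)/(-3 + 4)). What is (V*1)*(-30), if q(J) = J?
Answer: 0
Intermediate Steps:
V = 0 (V = (2/(5 + (6 + 4)))*((4 - 4)/(-3 + 4)) = (2/(5 + 10))*(0/1) = (2/15)*(0*1) = ((1/15)*2)*0 = (2/15)*0 = 0)
(V*1)*(-30) = (0*1)*(-30) = 0*(-30) = 0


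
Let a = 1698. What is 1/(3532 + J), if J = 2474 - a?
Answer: 1/4308 ≈ 0.00023213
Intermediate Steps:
J = 776 (J = 2474 - 1*1698 = 2474 - 1698 = 776)
1/(3532 + J) = 1/(3532 + 776) = 1/4308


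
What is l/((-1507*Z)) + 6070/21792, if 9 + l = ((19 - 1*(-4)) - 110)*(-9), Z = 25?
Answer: 105910121/410506800 ≈ 0.25800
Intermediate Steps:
l = 774 (l = -9 + ((19 - 1*(-4)) - 110)*(-9) = -9 + ((19 + 4) - 110)*(-9) = -9 + (23 - 110)*(-9) = -9 - 87*(-9) = -9 + 783 = 774)
l/((-1507*Z)) + 6070/21792 = 774/((-1507*25)) + 6070/21792 = 774/(-37675) + 6070*(1/21792) = 774*(-1/37675) + 3035/10896 = -774/37675 + 3035/10896 = 105910121/410506800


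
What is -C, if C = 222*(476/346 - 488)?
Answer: 18689292/173 ≈ 1.0803e+5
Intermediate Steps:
C = -18689292/173 (C = 222*(476*(1/346) - 488) = 222*(238/173 - 488) = 222*(-84186/173) = -18689292/173 ≈ -1.0803e+5)
-C = -1*(-18689292/173) = 18689292/173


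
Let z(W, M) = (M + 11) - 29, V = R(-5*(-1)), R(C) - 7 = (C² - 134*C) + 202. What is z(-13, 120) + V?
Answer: -334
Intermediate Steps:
R(C) = 209 + C² - 134*C (R(C) = 7 + ((C² - 134*C) + 202) = 7 + (202 + C² - 134*C) = 209 + C² - 134*C)
V = -436 (V = 209 + (-5*(-1))² - (-670)*(-1) = 209 + 5² - 134*5 = 209 + 25 - 670 = -436)
z(W, M) = -18 + M (z(W, M) = (11 + M) - 29 = -18 + M)
z(-13, 120) + V = (-18 + 120) - 436 = 102 - 436 = -334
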